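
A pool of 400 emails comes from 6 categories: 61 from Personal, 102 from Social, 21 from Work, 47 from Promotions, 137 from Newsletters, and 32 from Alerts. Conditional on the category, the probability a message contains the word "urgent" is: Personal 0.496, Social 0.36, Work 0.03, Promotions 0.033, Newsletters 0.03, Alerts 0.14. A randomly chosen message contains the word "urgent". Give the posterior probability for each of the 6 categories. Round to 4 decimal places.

Personal 0.3892, Social 0.4723, Work 0.0081, Promotions 0.0199, Newsletters 0.0529, Alerts 0.0576

Compute prior × likelihood for every hypothesis:
  Personal: 0.1525 × 0.496 = 0.07564
  Social: 0.255 × 0.36 = 0.0918
  Work: 0.0525 × 0.03 = 0.001575
  Promotions: 0.1175 × 0.033 = 0.0038775
  Newsletters: 0.3425 × 0.03 = 0.010275
  Alerts: 0.08 × 0.14 = 0.0112
Total = 0.1943675.
P(Personal | urgent-flag) = 0.07564/0.1943675 ≈ 0.3892
P(Social | urgent-flag) = 0.0918/0.1943675 ≈ 0.4723
P(Work | urgent-flag) = 0.001575/0.1943675 ≈ 0.0081
P(Promotions | urgent-flag) = 0.0038775/0.1943675 ≈ 0.0199
P(Newsletters | urgent-flag) = 0.010275/0.1943675 ≈ 0.0529
P(Alerts | urgent-flag) = 0.0112/0.1943675 ≈ 0.0576
(Check: 0.3892+0.4723+0.0081+0.0199+0.0529+0.0576 = 1.0000.)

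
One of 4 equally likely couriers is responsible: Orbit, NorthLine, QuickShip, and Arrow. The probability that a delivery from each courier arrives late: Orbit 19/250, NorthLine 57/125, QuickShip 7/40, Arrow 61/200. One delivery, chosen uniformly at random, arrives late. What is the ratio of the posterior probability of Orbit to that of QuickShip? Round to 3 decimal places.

Since the prior is uniform, the posterior is proportional to the likelihood:
  Orbit: 0.076
  NorthLine: 0.456
  QuickShip: 0.175
  Arrow: 0.305
Sum = 1.012.
The ratio is 0.076 / 0.175 (the normalizer cancels) = 0.434.

0.434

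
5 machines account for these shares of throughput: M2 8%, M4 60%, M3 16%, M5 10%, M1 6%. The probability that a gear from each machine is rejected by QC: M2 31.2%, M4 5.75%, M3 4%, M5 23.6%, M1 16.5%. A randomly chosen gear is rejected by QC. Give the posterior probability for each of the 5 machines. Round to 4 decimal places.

M2 0.2512, M4 0.3472, M3 0.0644, M5 0.2375, M1 0.0996

Compute prior × likelihood for every hypothesis:
  M2: 0.08 × 0.312 = 0.02496
  M4: 0.6 × 0.0575 = 0.0345
  M3: 0.16 × 0.04 = 0.0064
  M5: 0.1 × 0.236 = 0.0236
  M1: 0.06 × 0.165 = 0.0099
Normalizing constant = 0.09936.
P(M2 | rejected) = 0.02496/0.09936 ≈ 0.2512
P(M4 | rejected) = 0.0345/0.09936 ≈ 0.3472
P(M3 | rejected) = 0.0064/0.09936 ≈ 0.0644
P(M5 | rejected) = 0.0236/0.09936 ≈ 0.2375
P(M1 | rejected) = 0.0099/0.09936 ≈ 0.0996
(Check: 0.2512+0.3472+0.0644+0.2375+0.0996 = 0.9999.)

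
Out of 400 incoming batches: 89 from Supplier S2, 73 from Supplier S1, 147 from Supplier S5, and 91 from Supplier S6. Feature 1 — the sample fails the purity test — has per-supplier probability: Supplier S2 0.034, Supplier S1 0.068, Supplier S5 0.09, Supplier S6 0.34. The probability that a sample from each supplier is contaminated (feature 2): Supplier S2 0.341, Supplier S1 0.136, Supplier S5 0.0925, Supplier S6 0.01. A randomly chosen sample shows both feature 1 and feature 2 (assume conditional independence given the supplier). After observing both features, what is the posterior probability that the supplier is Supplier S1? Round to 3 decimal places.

Unnormalized posteriors (prior × likelihood):
  Supplier S2: 0.2225 × 0.034 × 0.341 = 0.002579665
  Supplier S1: 0.1825 × 0.068 × 0.136 = 0.00168776
  Supplier S5: 0.3675 × 0.09 × 0.0925 = 0.0030594375
  Supplier S6: 0.2275 × 0.34 × 0.01 = 0.0007735
Sum = 0.0081003625.
P(Supplier S1 | evidence) = 0.00168776 / 0.0081003625 ≈ 0.208.

0.208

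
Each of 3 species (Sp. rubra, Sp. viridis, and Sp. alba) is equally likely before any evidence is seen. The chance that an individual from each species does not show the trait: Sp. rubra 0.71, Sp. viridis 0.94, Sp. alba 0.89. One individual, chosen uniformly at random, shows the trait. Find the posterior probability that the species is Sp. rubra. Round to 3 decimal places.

Taking complements, P(trait | each) = Sp. rubra 0.29, Sp. viridis 0.06, Sp. alba 0.11.
With a uniform prior (1/3 each), posterior ∝ likelihood:
  Sp. rubra: 0.29
  Sp. viridis: 0.06
  Sp. alba: 0.11
Sum = 0.46.
P(Sp. rubra | evidence) = 0.29 / 0.46 ≈ 0.630.

0.630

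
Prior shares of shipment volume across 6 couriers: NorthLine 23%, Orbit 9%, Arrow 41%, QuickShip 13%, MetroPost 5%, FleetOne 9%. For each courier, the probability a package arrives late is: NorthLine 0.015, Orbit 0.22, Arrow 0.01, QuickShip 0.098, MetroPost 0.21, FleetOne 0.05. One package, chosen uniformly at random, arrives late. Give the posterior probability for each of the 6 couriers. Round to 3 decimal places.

Unnormalized posteriors (prior × likelihood):
  NorthLine: 0.23 × 0.015 = 0.00345
  Orbit: 0.09 × 0.22 = 0.0198
  Arrow: 0.41 × 0.01 = 0.0041
  QuickShip: 0.13 × 0.098 = 0.01274
  MetroPost: 0.05 × 0.21 = 0.0105
  FleetOne: 0.09 × 0.05 = 0.0045
Normalizing constant = 0.05509.
P(NorthLine | late) = 0.00345/0.05509 ≈ 0.063
P(Orbit | late) = 0.0198/0.05509 ≈ 0.359
P(Arrow | late) = 0.0041/0.05509 ≈ 0.074
P(QuickShip | late) = 0.01274/0.05509 ≈ 0.231
P(MetroPost | late) = 0.0105/0.05509 ≈ 0.191
P(FleetOne | late) = 0.0045/0.05509 ≈ 0.082
(Check: 0.063+0.359+0.074+0.231+0.191+0.082 = 1.000.)

NorthLine 0.063, Orbit 0.359, Arrow 0.074, QuickShip 0.231, MetroPost 0.191, FleetOne 0.082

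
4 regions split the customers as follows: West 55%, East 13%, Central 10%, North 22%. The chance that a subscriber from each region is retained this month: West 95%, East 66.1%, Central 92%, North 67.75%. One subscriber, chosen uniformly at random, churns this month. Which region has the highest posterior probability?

North

Taking complements, P(churn | each) = West 0.05, East 0.339, Central 0.08, North 0.3225.
Unnormalized posteriors (prior × likelihood):
  West: 0.55 × 0.05 = 0.0275
  East: 0.13 × 0.339 = 0.04407
  Central: 0.1 × 0.08 = 0.008
  North: 0.22 × 0.3225 = 0.07095
Normalizing constant = 0.15052.
Largest term belongs to North, so North is most probable.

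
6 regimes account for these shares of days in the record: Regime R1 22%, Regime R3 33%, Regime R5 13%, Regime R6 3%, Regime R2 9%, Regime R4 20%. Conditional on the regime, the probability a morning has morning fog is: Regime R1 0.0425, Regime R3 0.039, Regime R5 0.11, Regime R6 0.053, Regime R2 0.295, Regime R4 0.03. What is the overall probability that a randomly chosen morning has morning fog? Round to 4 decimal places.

0.0707

Compute prior × likelihood for every hypothesis:
  Regime R1: 0.22 × 0.0425 = 0.00935
  Regime R3: 0.33 × 0.039 = 0.01287
  Regime R5: 0.13 × 0.11 = 0.0143
  Regime R6: 0.03 × 0.053 = 0.00159
  Regime R2: 0.09 × 0.295 = 0.02655
  Regime R4: 0.2 × 0.03 = 0.006
P(fog) = 0.00935 + 0.01287 + 0.0143 + 0.00159 + 0.02655 + 0.006 = 0.07066 → 0.0707.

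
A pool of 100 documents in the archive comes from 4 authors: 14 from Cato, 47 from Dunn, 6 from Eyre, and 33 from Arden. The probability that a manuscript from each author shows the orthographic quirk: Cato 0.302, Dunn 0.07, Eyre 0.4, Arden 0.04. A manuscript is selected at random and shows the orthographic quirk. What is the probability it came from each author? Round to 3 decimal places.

Cato 0.376, Dunn 0.293, Eyre 0.214, Arden 0.117

Unnormalized posteriors (prior × likelihood):
  Cato: 0.14 × 0.302 = 0.04228
  Dunn: 0.47 × 0.07 = 0.0329
  Eyre: 0.06 × 0.4 = 0.024
  Arden: 0.33 × 0.04 = 0.0132
Normalizing constant = 0.11238.
P(Cato | quirk) = 0.04228/0.11238 ≈ 0.376
P(Dunn | quirk) = 0.0329/0.11238 ≈ 0.293
P(Eyre | quirk) = 0.024/0.11238 ≈ 0.214
P(Arden | quirk) = 0.0132/0.11238 ≈ 0.117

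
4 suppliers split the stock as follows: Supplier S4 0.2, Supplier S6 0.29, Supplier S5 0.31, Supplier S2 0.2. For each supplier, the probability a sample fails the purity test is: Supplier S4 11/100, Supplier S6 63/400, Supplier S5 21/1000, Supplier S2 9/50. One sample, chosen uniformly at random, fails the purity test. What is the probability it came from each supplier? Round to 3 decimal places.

Supplier S4 0.200, Supplier S6 0.415, Supplier S5 0.059, Supplier S2 0.327

Unnormalized posteriors (prior × likelihood):
  Supplier S4: 0.2 × 0.11 = 0.022
  Supplier S6: 0.29 × 0.1575 = 0.045675
  Supplier S5: 0.31 × 0.021 = 0.00651
  Supplier S2: 0.2 × 0.18 = 0.036
Total = 0.110185.
P(Supplier S4 | off-spec) = 0.022/0.110185 ≈ 0.200
P(Supplier S6 | off-spec) = 0.045675/0.110185 ≈ 0.415
P(Supplier S5 | off-spec) = 0.00651/0.110185 ≈ 0.059
P(Supplier S2 | off-spec) = 0.036/0.110185 ≈ 0.327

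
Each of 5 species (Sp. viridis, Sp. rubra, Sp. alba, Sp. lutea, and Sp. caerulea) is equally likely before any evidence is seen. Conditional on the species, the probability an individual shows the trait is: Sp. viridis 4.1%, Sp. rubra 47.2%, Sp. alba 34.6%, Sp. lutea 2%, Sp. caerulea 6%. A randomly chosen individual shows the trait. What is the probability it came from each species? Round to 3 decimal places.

Sp. viridis 0.044, Sp. rubra 0.503, Sp. alba 0.368, Sp. lutea 0.021, Sp. caerulea 0.064

Since the prior is uniform, the posterior is proportional to the likelihood:
  Sp. viridis: 0.041
  Sp. rubra: 0.472
  Sp. alba: 0.346
  Sp. lutea: 0.02
  Sp. caerulea: 0.06
Normalizing constant = 0.939.
P(Sp. viridis | trait) = 0.041/0.939 ≈ 0.044
P(Sp. rubra | trait) = 0.472/0.939 ≈ 0.503
P(Sp. alba | trait) = 0.346/0.939 ≈ 0.368
P(Sp. lutea | trait) = 0.02/0.939 ≈ 0.021
P(Sp. caerulea | trait) = 0.06/0.939 ≈ 0.064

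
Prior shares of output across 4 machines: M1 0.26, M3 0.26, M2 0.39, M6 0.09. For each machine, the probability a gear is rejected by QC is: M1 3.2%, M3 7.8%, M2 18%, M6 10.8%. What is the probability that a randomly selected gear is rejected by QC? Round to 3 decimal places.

Unnormalized posteriors (prior × likelihood):
  M1: 0.26 × 0.032 = 0.00832
  M3: 0.26 × 0.078 = 0.02028
  M2: 0.39 × 0.18 = 0.0702
  M6: 0.09 × 0.108 = 0.00972
P(rejected) = 0.00832 + 0.02028 + 0.0702 + 0.00972 = 0.10852 → 0.109.

0.109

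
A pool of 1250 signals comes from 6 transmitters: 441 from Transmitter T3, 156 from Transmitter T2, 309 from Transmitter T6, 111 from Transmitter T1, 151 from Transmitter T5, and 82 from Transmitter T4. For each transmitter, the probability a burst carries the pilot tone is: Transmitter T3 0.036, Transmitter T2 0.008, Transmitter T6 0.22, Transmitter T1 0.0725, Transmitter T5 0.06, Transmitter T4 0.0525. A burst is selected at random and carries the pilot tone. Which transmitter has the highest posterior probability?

By Bayes' rule, posterior ∝ prior × likelihood:
  Transmitter T3: 0.3528 × 0.036 = 0.0127008
  Transmitter T2: 0.1248 × 0.008 = 0.0009984
  Transmitter T6: 0.2472 × 0.22 = 0.054384
  Transmitter T1: 0.0888 × 0.0725 = 0.006438
  Transmitter T5: 0.1208 × 0.06 = 0.007248
  Transmitter T4: 0.0656 × 0.0525 = 0.003444
Total = 0.0852132.
Largest term belongs to Transmitter T6, so Transmitter T6 is most probable.

Transmitter T6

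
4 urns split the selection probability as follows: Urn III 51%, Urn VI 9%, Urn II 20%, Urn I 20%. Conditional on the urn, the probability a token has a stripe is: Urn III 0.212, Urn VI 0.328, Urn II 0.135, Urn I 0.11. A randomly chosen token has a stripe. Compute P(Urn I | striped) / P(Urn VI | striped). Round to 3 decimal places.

0.745

Compute prior × likelihood for every hypothesis:
  Urn III: 0.51 × 0.212 = 0.10812
  Urn VI: 0.09 × 0.328 = 0.02952
  Urn II: 0.2 × 0.135 = 0.027
  Urn I: 0.2 × 0.11 = 0.022
Normalizing constant = 0.18664.
The ratio is 0.022 / 0.02952 (the normalizer cancels) = 0.745.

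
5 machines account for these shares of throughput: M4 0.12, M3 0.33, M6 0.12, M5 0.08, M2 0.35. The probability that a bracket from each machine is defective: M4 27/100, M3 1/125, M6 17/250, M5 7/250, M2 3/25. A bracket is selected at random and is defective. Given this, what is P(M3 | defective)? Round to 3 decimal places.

0.030

Prior × likelihood for each hypothesis:
  M4: 0.12 × 0.27 = 0.0324
  M3: 0.33 × 0.008 = 0.00264
  M6: 0.12 × 0.068 = 0.00816
  M5: 0.08 × 0.028 = 0.00224
  M2: 0.35 × 0.12 = 0.042
Total = 0.08744.
P(M3 | evidence) = 0.00264 / 0.08744 ≈ 0.030.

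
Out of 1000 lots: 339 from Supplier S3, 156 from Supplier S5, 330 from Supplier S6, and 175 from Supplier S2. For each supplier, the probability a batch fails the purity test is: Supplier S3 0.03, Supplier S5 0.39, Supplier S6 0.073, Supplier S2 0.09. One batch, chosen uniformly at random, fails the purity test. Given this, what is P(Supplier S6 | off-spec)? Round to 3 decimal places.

Compute prior × likelihood for every hypothesis:
  Supplier S3: 0.339 × 0.03 = 0.01017
  Supplier S5: 0.156 × 0.39 = 0.06084
  Supplier S6: 0.33 × 0.073 = 0.02409
  Supplier S2: 0.175 × 0.09 = 0.01575
Sum = 0.11085.
P(Supplier S6 | evidence) = 0.02409 / 0.11085 ≈ 0.217.

0.217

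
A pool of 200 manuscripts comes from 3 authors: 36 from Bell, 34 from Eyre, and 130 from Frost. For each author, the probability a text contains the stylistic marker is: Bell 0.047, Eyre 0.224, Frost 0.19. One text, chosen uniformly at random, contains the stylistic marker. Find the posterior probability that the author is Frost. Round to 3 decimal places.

0.726

By Bayes' rule, posterior ∝ prior × likelihood:
  Bell: 0.18 × 0.047 = 0.00846
  Eyre: 0.17 × 0.224 = 0.03808
  Frost: 0.65 × 0.19 = 0.1235
Total = 0.17004.
P(Frost | evidence) = 0.1235 / 0.17004 ≈ 0.726.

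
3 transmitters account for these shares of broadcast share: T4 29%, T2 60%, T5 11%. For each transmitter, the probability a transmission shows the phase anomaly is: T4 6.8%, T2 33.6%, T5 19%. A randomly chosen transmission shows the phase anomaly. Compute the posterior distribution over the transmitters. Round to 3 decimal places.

Compute prior × likelihood for every hypothesis:
  T4: 0.29 × 0.068 = 0.01972
  T2: 0.6 × 0.336 = 0.2016
  T5: 0.11 × 0.19 = 0.0209
Sum = 0.24222.
P(T4 | anomaly) = 0.01972/0.24222 ≈ 0.081
P(T2 | anomaly) = 0.2016/0.24222 ≈ 0.832
P(T5 | anomaly) = 0.0209/0.24222 ≈ 0.086
(Check: 0.081+0.832+0.086 = 0.999.)

T4 0.081, T2 0.832, T5 0.086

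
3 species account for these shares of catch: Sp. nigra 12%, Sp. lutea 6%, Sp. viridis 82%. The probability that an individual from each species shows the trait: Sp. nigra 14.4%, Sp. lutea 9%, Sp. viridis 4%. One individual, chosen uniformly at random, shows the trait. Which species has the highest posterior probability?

Sp. viridis

Compute prior × likelihood for every hypothesis:
  Sp. nigra: 0.12 × 0.144 = 0.01728
  Sp. lutea: 0.06 × 0.09 = 0.0054
  Sp. viridis: 0.82 × 0.04 = 0.0328
Total = 0.05548.
Largest term belongs to Sp. viridis, so Sp. viridis is most probable.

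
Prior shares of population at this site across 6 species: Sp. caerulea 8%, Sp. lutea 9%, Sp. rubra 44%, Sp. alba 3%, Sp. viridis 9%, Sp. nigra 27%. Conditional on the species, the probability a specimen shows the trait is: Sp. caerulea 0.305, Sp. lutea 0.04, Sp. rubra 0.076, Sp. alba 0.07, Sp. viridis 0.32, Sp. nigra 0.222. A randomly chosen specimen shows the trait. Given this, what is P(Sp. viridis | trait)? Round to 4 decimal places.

0.1891

Compute prior × likelihood for every hypothesis:
  Sp. caerulea: 0.08 × 0.305 = 0.0244
  Sp. lutea: 0.09 × 0.04 = 0.0036
  Sp. rubra: 0.44 × 0.076 = 0.03344
  Sp. alba: 0.03 × 0.07 = 0.0021
  Sp. viridis: 0.09 × 0.32 = 0.0288
  Sp. nigra: 0.27 × 0.222 = 0.05994
Sum = 0.15228.
P(Sp. viridis | evidence) = 0.0288 / 0.15228 ≈ 0.1891.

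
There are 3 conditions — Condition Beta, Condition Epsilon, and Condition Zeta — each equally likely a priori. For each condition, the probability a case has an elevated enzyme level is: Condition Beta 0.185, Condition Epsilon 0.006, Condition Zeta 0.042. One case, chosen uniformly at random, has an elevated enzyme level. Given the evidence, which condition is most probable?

Condition Beta

Since the prior is uniform, the posterior is proportional to the likelihood:
  Condition Beta: 0.185
  Condition Epsilon: 0.006
  Condition Zeta: 0.042
Total = 0.233.
Largest term belongs to Condition Beta, so Condition Beta is most probable.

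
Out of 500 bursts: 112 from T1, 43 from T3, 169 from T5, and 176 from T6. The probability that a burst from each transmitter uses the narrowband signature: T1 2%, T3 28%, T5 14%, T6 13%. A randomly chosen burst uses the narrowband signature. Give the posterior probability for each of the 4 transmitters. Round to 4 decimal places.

Prior × likelihood for each hypothesis:
  T1: 0.224 × 0.02 = 0.00448
  T3: 0.086 × 0.28 = 0.02408
  T5: 0.338 × 0.14 = 0.04732
  T6: 0.352 × 0.13 = 0.04576
Sum = 0.12164.
P(T1 | narrowband) = 0.00448/0.12164 ≈ 0.0368
P(T3 | narrowband) = 0.02408/0.12164 ≈ 0.1980
P(T5 | narrowband) = 0.04732/0.12164 ≈ 0.3890
P(T6 | narrowband) = 0.04576/0.12164 ≈ 0.3762

T1 0.0368, T3 0.1980, T5 0.3890, T6 0.3762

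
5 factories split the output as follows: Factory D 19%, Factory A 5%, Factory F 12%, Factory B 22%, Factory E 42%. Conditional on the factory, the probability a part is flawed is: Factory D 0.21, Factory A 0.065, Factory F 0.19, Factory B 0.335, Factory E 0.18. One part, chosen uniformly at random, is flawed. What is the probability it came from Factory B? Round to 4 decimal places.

By Bayes' rule, posterior ∝ prior × likelihood:
  Factory D: 0.19 × 0.21 = 0.0399
  Factory A: 0.05 × 0.065 = 0.00325
  Factory F: 0.12 × 0.19 = 0.0228
  Factory B: 0.22 × 0.335 = 0.0737
  Factory E: 0.42 × 0.18 = 0.0756
Sum = 0.21525.
P(Factory B | evidence) = 0.0737 / 0.21525 ≈ 0.3424.

0.3424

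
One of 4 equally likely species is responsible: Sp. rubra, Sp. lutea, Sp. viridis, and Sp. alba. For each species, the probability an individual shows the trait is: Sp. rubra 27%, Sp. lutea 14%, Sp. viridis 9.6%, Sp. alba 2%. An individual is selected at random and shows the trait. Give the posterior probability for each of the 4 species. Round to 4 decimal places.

Sp. rubra 0.5133, Sp. lutea 0.2662, Sp. viridis 0.1825, Sp. alba 0.0380

Since the prior is uniform, the posterior is proportional to the likelihood:
  Sp. rubra: 0.27
  Sp. lutea: 0.14
  Sp. viridis: 0.096
  Sp. alba: 0.02
Total = 0.526.
P(Sp. rubra | trait) = 0.27/0.526 ≈ 0.5133
P(Sp. lutea | trait) = 0.14/0.526 ≈ 0.2662
P(Sp. viridis | trait) = 0.096/0.526 ≈ 0.1825
P(Sp. alba | trait) = 0.02/0.526 ≈ 0.0380
(Check: 0.5133+0.2662+0.1825+0.0380 = 1.0000.)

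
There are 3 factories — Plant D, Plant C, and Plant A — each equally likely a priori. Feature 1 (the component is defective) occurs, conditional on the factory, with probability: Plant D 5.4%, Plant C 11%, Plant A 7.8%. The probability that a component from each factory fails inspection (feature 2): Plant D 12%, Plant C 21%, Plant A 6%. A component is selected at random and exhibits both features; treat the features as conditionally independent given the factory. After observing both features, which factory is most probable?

With a uniform prior (1/3 each), posterior ∝ likelihood:
  Plant D: 0.054 × 0.12 = 0.00648
  Plant C: 0.11 × 0.21 = 0.0231
  Plant A: 0.078 × 0.06 = 0.00468
Total = 0.03426.
Largest term belongs to Plant C, so Plant C is most probable.

Plant C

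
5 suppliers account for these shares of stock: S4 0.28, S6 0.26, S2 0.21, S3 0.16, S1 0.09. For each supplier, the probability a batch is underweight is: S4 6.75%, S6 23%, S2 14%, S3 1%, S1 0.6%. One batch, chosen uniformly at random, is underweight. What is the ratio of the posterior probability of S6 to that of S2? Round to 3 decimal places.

2.034

By Bayes' rule, posterior ∝ prior × likelihood:
  S4: 0.28 × 0.0675 = 0.0189
  S6: 0.26 × 0.23 = 0.0598
  S2: 0.21 × 0.14 = 0.0294
  S3: 0.16 × 0.01 = 0.0016
  S1: 0.09 × 0.006 = 0.00054
Sum = 0.11024.
The ratio is 0.0598 / 0.0294 (the normalizer cancels) = 2.034.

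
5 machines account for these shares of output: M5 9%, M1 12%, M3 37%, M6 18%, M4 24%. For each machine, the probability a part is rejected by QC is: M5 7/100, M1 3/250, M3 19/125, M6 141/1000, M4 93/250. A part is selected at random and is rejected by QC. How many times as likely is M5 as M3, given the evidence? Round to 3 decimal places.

0.112

Compute prior × likelihood for every hypothesis:
  M5: 0.09 × 0.07 = 0.0063
  M1: 0.12 × 0.012 = 0.00144
  M3: 0.37 × 0.152 = 0.05624
  M6: 0.18 × 0.141 = 0.02538
  M4: 0.24 × 0.372 = 0.08928
Total = 0.17864.
The ratio is 0.0063 / 0.05624 (the normalizer cancels) = 0.112.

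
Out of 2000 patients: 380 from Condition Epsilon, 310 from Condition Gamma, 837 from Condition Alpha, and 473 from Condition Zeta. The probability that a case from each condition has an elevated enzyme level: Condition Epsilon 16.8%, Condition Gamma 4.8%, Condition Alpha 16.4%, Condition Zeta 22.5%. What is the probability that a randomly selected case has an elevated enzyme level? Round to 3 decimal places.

Compute prior × likelihood for every hypothesis:
  Condition Epsilon: 0.19 × 0.168 = 0.03192
  Condition Gamma: 0.155 × 0.048 = 0.00744
  Condition Alpha: 0.4185 × 0.164 = 0.068634
  Condition Zeta: 0.2365 × 0.225 = 0.0532125
P(elevated) = 0.03192 + 0.00744 + 0.068634 + 0.0532125 = 0.1612065 → 0.161.

0.161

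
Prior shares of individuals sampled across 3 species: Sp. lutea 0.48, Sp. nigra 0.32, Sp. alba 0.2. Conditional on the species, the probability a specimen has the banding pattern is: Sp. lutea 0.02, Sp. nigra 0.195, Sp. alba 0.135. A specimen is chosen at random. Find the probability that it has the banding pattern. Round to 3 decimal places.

Compute prior × likelihood for every hypothesis:
  Sp. lutea: 0.48 × 0.02 = 0.0096
  Sp. nigra: 0.32 × 0.195 = 0.0624
  Sp. alba: 0.2 × 0.135 = 0.027
P(banded) = 0.0096 + 0.0624 + 0.027 = 0.099 → 0.099.

0.099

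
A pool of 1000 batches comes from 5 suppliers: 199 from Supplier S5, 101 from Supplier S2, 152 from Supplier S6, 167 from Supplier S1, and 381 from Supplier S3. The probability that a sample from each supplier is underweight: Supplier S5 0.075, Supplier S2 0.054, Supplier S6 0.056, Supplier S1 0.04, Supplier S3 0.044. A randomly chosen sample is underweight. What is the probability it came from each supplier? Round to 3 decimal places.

Unnormalized posteriors (prior × likelihood):
  Supplier S5: 0.199 × 0.075 = 0.014925
  Supplier S2: 0.101 × 0.054 = 0.005454
  Supplier S6: 0.152 × 0.056 = 0.008512
  Supplier S1: 0.167 × 0.04 = 0.00668
  Supplier S3: 0.381 × 0.044 = 0.016764
Sum = 0.052335.
P(Supplier S5 | underweight) = 0.014925/0.052335 ≈ 0.285
P(Supplier S2 | underweight) = 0.005454/0.052335 ≈ 0.104
P(Supplier S6 | underweight) = 0.008512/0.052335 ≈ 0.163
P(Supplier S1 | underweight) = 0.00668/0.052335 ≈ 0.128
P(Supplier S3 | underweight) = 0.016764/0.052335 ≈ 0.320

Supplier S5 0.285, Supplier S2 0.104, Supplier S6 0.163, Supplier S1 0.128, Supplier S3 0.320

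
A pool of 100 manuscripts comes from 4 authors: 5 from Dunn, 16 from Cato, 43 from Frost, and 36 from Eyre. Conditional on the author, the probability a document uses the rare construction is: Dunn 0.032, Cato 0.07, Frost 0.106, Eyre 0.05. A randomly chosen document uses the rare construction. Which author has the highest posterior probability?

Prior × likelihood for each hypothesis:
  Dunn: 0.05 × 0.032 = 0.0016
  Cato: 0.16 × 0.07 = 0.0112
  Frost: 0.43 × 0.106 = 0.04558
  Eyre: 0.36 × 0.05 = 0.018
Normalizing constant = 0.07638.
Largest term belongs to Frost, so Frost is most probable.

Frost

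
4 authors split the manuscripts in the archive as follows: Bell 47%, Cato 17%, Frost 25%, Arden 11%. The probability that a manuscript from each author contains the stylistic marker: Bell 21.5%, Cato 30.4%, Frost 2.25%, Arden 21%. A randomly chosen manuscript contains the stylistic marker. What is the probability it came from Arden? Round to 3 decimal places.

Compute prior × likelihood for every hypothesis:
  Bell: 0.47 × 0.215 = 0.10105
  Cato: 0.17 × 0.304 = 0.05168
  Frost: 0.25 × 0.0225 = 0.005625
  Arden: 0.11 × 0.21 = 0.0231
Total = 0.181455.
P(Arden | evidence) = 0.0231 / 0.181455 ≈ 0.127.

0.127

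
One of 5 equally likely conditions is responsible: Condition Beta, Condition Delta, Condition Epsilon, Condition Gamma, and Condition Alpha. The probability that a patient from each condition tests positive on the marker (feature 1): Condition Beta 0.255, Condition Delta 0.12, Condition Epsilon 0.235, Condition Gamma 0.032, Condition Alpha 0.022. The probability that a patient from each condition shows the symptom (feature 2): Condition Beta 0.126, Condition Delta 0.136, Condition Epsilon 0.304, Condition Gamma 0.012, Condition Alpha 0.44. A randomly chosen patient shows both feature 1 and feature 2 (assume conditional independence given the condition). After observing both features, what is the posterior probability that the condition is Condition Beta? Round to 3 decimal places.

0.247

Since the prior is uniform, the posterior is proportional to the likelihood:
  Condition Beta: 0.255 × 0.126 = 0.03213
  Condition Delta: 0.12 × 0.136 = 0.01632
  Condition Epsilon: 0.235 × 0.304 = 0.07144
  Condition Gamma: 0.032 × 0.012 = 0.000384
  Condition Alpha: 0.022 × 0.44 = 0.00968
Sum = 0.129954.
P(Condition Beta | evidence) = 0.03213 / 0.129954 ≈ 0.247.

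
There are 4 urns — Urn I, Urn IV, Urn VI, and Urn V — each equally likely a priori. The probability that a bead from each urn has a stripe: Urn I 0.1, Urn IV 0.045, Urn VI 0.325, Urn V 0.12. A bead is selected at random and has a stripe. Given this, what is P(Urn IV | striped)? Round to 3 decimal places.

0.076

With a uniform prior (1/4 each), posterior ∝ likelihood:
  Urn I: 0.1
  Urn IV: 0.045
  Urn VI: 0.325
  Urn V: 0.12
Sum = 0.59.
P(Urn IV | evidence) = 0.045 / 0.59 ≈ 0.076.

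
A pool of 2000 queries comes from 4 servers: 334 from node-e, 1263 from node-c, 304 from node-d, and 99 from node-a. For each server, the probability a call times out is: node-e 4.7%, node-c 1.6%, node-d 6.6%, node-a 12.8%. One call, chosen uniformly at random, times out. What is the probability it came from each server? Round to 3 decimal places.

Compute prior × likelihood for every hypothesis:
  node-e: 0.167 × 0.047 = 0.007849
  node-c: 0.6315 × 0.016 = 0.010104
  node-d: 0.152 × 0.066 = 0.010032
  node-a: 0.0495 × 0.128 = 0.006336
Normalizing constant = 0.034321.
P(node-e | timeout) = 0.007849/0.034321 ≈ 0.229
P(node-c | timeout) = 0.010104/0.034321 ≈ 0.294
P(node-d | timeout) = 0.010032/0.034321 ≈ 0.292
P(node-a | timeout) = 0.006336/0.034321 ≈ 0.185
(Check: 0.229+0.294+0.292+0.185 = 1.000.)

node-e 0.229, node-c 0.294, node-d 0.292, node-a 0.185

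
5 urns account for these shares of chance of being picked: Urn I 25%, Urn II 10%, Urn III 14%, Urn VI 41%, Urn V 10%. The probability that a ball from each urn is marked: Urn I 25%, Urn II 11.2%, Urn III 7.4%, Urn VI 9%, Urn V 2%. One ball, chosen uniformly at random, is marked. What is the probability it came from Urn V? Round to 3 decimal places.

Prior × likelihood for each hypothesis:
  Urn I: 0.25 × 0.25 = 0.0625
  Urn II: 0.1 × 0.112 = 0.0112
  Urn III: 0.14 × 0.074 = 0.01036
  Urn VI: 0.41 × 0.09 = 0.0369
  Urn V: 0.1 × 0.02 = 0.002
Total = 0.12296.
P(Urn V | evidence) = 0.002 / 0.12296 ≈ 0.016.

0.016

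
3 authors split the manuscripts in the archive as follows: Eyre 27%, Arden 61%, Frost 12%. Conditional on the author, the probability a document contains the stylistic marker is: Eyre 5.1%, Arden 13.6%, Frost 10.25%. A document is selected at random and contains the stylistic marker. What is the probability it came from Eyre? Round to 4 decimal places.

Unnormalized posteriors (prior × likelihood):
  Eyre: 0.27 × 0.051 = 0.01377
  Arden: 0.61 × 0.136 = 0.08296
  Frost: 0.12 × 0.1025 = 0.0123
Normalizing constant = 0.10903.
P(Eyre | evidence) = 0.01377 / 0.10903 ≈ 0.1263.

0.1263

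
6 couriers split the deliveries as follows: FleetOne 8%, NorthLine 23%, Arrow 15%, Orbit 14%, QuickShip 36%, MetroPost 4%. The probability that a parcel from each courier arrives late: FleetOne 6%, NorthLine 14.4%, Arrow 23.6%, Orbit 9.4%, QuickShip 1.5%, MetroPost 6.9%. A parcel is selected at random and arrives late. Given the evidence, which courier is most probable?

Arrow

By Bayes' rule, posterior ∝ prior × likelihood:
  FleetOne: 0.08 × 0.06 = 0.0048
  NorthLine: 0.23 × 0.144 = 0.03312
  Arrow: 0.15 × 0.236 = 0.0354
  Orbit: 0.14 × 0.094 = 0.01316
  QuickShip: 0.36 × 0.015 = 0.0054
  MetroPost: 0.04 × 0.069 = 0.00276
Sum = 0.09464.
Largest term belongs to Arrow, so Arrow is most probable.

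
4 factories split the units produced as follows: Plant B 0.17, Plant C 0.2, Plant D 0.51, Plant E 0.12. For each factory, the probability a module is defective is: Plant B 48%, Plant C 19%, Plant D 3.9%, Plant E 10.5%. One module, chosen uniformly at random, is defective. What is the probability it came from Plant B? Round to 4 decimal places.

By Bayes' rule, posterior ∝ prior × likelihood:
  Plant B: 0.17 × 0.48 = 0.0816
  Plant C: 0.2 × 0.19 = 0.038
  Plant D: 0.51 × 0.039 = 0.01989
  Plant E: 0.12 × 0.105 = 0.0126
Total = 0.15209.
P(Plant B | evidence) = 0.0816 / 0.15209 ≈ 0.5365.

0.5365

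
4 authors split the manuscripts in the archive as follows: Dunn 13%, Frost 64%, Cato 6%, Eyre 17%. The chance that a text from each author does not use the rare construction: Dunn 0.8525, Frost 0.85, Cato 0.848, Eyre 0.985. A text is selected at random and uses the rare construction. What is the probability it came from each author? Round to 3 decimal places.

Taking complements, P(rare-form | each) = Dunn 0.1475, Frost 0.15, Cato 0.152, Eyre 0.015.
Compute prior × likelihood for every hypothesis:
  Dunn: 0.13 × 0.1475 = 0.019175
  Frost: 0.64 × 0.15 = 0.096
  Cato: 0.06 × 0.152 = 0.00912
  Eyre: 0.17 × 0.015 = 0.00255
Normalizing constant = 0.126845.
P(Dunn | rare-form) = 0.019175/0.126845 ≈ 0.151
P(Frost | rare-form) = 0.096/0.126845 ≈ 0.757
P(Cato | rare-form) = 0.00912/0.126845 ≈ 0.072
P(Eyre | rare-form) = 0.00255/0.126845 ≈ 0.020

Dunn 0.151, Frost 0.757, Cato 0.072, Eyre 0.020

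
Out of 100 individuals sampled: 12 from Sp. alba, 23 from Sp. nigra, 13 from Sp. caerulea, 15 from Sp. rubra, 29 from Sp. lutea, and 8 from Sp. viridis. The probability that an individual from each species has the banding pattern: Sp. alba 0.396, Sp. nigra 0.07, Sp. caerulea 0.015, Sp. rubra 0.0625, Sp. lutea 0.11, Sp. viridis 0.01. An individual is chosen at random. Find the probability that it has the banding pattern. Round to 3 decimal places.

0.108

Compute prior × likelihood for every hypothesis:
  Sp. alba: 0.12 × 0.396 = 0.04752
  Sp. nigra: 0.23 × 0.07 = 0.0161
  Sp. caerulea: 0.13 × 0.015 = 0.00195
  Sp. rubra: 0.15 × 0.0625 = 0.009375
  Sp. lutea: 0.29 × 0.11 = 0.0319
  Sp. viridis: 0.08 × 0.01 = 0.0008
P(banded) = 0.04752 + 0.0161 + 0.00195 + 0.009375 + 0.0319 + 0.0008 = 0.107645 → 0.108.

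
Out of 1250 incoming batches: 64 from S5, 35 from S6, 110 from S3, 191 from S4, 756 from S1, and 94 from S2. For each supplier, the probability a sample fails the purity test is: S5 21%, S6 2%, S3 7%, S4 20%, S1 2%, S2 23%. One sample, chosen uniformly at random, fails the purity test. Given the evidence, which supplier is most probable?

S4

By Bayes' rule, posterior ∝ prior × likelihood:
  S5: 0.0512 × 0.21 = 0.010752
  S6: 0.028 × 0.02 = 0.00056
  S3: 0.088 × 0.07 = 0.00616
  S4: 0.1528 × 0.2 = 0.03056
  S1: 0.6048 × 0.02 = 0.012096
  S2: 0.0752 × 0.23 = 0.017296
Sum = 0.077424.
Largest term belongs to S4, so S4 is most probable.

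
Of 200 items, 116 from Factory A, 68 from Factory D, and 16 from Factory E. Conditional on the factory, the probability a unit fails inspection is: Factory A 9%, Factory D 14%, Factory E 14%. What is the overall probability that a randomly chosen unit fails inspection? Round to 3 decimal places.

Unnormalized posteriors (prior × likelihood):
  Factory A: 0.58 × 0.09 = 0.0522
  Factory D: 0.34 × 0.14 = 0.0476
  Factory E: 0.08 × 0.14 = 0.0112
P(nonconforming) = 0.0522 + 0.0476 + 0.0112 = 0.111 → 0.111.

0.111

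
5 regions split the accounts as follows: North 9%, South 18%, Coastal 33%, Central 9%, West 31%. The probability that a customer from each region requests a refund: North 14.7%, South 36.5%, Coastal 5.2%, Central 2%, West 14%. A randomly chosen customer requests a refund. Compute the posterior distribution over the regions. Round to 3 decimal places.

By Bayes' rule, posterior ∝ prior × likelihood:
  North: 0.09 × 0.147 = 0.01323
  South: 0.18 × 0.365 = 0.0657
  Coastal: 0.33 × 0.052 = 0.01716
  Central: 0.09 × 0.02 = 0.0018
  West: 0.31 × 0.14 = 0.0434
Total = 0.14129.
P(North | refund) = 0.01323/0.14129 ≈ 0.094
P(South | refund) = 0.0657/0.14129 ≈ 0.465
P(Coastal | refund) = 0.01716/0.14129 ≈ 0.121
P(Central | refund) = 0.0018/0.14129 ≈ 0.013
P(West | refund) = 0.0434/0.14129 ≈ 0.307
(Check: 0.094+0.465+0.121+0.013+0.307 = 1.000.)

North 0.094, South 0.465, Coastal 0.121, Central 0.013, West 0.307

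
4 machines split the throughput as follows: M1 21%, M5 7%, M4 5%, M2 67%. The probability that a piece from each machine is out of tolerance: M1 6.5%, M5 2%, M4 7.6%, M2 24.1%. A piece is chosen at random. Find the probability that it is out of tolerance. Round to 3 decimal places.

Prior × likelihood for each hypothesis:
  M1: 0.21 × 0.065 = 0.01365
  M5: 0.07 × 0.02 = 0.0014
  M4: 0.05 × 0.076 = 0.0038
  M2: 0.67 × 0.241 = 0.16147
P(oversize) = 0.01365 + 0.0014 + 0.0038 + 0.16147 = 0.18032 → 0.180.

0.180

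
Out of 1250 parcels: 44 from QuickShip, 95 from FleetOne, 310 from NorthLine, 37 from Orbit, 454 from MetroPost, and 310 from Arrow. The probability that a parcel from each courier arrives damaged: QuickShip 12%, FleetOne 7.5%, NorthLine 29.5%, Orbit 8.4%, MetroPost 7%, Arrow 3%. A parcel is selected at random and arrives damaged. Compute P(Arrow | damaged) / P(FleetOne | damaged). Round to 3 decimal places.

1.305

By Bayes' rule, posterior ∝ prior × likelihood:
  QuickShip: 0.0352 × 0.12 = 0.004224
  FleetOne: 0.076 × 0.075 = 0.0057
  NorthLine: 0.248 × 0.295 = 0.07316
  Orbit: 0.0296 × 0.084 = 0.0024864
  MetroPost: 0.3632 × 0.07 = 0.025424
  Arrow: 0.248 × 0.03 = 0.00744
Normalizing constant = 0.1184344.
The ratio is 0.00744 / 0.0057 (the normalizer cancels) = 1.305.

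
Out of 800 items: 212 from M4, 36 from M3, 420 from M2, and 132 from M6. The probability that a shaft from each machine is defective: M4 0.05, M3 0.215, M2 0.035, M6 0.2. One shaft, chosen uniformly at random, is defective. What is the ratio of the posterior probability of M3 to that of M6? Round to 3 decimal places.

By Bayes' rule, posterior ∝ prior × likelihood:
  M4: 0.265 × 0.05 = 0.01325
  M3: 0.045 × 0.215 = 0.009675
  M2: 0.525 × 0.035 = 0.018375
  M6: 0.165 × 0.2 = 0.033
Normalizing constant = 0.0743.
The ratio is 0.009675 / 0.033 (the normalizer cancels) = 0.293.

0.293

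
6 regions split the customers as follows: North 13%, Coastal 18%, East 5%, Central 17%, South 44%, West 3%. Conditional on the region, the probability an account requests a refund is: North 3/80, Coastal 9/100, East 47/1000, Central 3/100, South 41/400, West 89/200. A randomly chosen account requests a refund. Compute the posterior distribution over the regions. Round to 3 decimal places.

North 0.056, Coastal 0.186, East 0.027, Central 0.059, South 0.519, West 0.153

Unnormalized posteriors (prior × likelihood):
  North: 0.13 × 0.0375 = 0.004875
  Coastal: 0.18 × 0.09 = 0.0162
  East: 0.05 × 0.047 = 0.00235
  Central: 0.17 × 0.03 = 0.0051
  South: 0.44 × 0.1025 = 0.0451
  West: 0.03 × 0.445 = 0.01335
Sum = 0.086975.
P(North | refund) = 0.004875/0.086975 ≈ 0.056
P(Coastal | refund) = 0.0162/0.086975 ≈ 0.186
P(East | refund) = 0.00235/0.086975 ≈ 0.027
P(Central | refund) = 0.0051/0.086975 ≈ 0.059
P(South | refund) = 0.0451/0.086975 ≈ 0.519
P(West | refund) = 0.01335/0.086975 ≈ 0.153
(Check: 0.056+0.186+0.027+0.059+0.519+0.153 = 1.000.)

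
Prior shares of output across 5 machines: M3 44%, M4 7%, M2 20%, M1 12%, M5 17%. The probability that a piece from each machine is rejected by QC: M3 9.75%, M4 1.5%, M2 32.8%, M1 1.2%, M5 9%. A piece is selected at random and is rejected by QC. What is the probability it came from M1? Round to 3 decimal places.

Prior × likelihood for each hypothesis:
  M3: 0.44 × 0.0975 = 0.0429
  M4: 0.07 × 0.015 = 0.00105
  M2: 0.2 × 0.328 = 0.0656
  M1: 0.12 × 0.012 = 0.00144
  M5: 0.17 × 0.09 = 0.0153
Sum = 0.12629.
P(M1 | evidence) = 0.00144 / 0.12629 ≈ 0.011.

0.011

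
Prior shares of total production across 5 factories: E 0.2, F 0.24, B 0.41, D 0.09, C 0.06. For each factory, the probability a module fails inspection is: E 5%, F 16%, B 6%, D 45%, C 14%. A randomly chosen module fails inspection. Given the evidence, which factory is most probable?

Prior × likelihood for each hypothesis:
  E: 0.2 × 0.05 = 0.01
  F: 0.24 × 0.16 = 0.0384
  B: 0.41 × 0.06 = 0.0246
  D: 0.09 × 0.45 = 0.0405
  C: 0.06 × 0.14 = 0.0084
Total = 0.1219.
Largest term belongs to D, so D is most probable.

D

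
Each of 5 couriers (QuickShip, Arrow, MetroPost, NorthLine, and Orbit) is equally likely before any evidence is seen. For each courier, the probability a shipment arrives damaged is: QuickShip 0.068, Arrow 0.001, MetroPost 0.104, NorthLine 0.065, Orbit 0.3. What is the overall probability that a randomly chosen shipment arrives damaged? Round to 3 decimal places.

Since the prior is uniform, the posterior is proportional to the likelihood:
  QuickShip: 0.068
  Arrow: 0.001
  MetroPost: 0.104
  NorthLine: 0.065
  Orbit: 0.3
P(damaged) = (1/5) × (0.068 + 0.001 + 0.104 + 0.065 + 0.3) = 0.538/5 ≈ 0.108.

0.108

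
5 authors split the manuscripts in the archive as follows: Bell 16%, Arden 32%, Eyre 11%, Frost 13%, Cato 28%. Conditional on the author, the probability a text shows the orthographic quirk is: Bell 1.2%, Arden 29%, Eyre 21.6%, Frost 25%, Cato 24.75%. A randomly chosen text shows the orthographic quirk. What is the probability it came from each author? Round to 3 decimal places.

Bell 0.009, Arden 0.421, Eyre 0.108, Frost 0.148, Cato 0.315

By Bayes' rule, posterior ∝ prior × likelihood:
  Bell: 0.16 × 0.012 = 0.00192
  Arden: 0.32 × 0.29 = 0.0928
  Eyre: 0.11 × 0.216 = 0.02376
  Frost: 0.13 × 0.25 = 0.0325
  Cato: 0.28 × 0.2475 = 0.0693
Total = 0.22028.
P(Bell | quirk) = 0.00192/0.22028 ≈ 0.009
P(Arden | quirk) = 0.0928/0.22028 ≈ 0.421
P(Eyre | quirk) = 0.02376/0.22028 ≈ 0.108
P(Frost | quirk) = 0.0325/0.22028 ≈ 0.148
P(Cato | quirk) = 0.0693/0.22028 ≈ 0.315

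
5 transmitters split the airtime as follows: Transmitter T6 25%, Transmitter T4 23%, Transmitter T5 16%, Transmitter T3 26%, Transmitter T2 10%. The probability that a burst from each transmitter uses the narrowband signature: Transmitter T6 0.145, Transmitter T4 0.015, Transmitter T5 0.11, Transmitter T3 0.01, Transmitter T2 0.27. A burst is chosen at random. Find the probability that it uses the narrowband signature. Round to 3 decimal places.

0.087

Compute prior × likelihood for every hypothesis:
  Transmitter T6: 0.25 × 0.145 = 0.03625
  Transmitter T4: 0.23 × 0.015 = 0.00345
  Transmitter T5: 0.16 × 0.11 = 0.0176
  Transmitter T3: 0.26 × 0.01 = 0.0026
  Transmitter T2: 0.1 × 0.27 = 0.027
P(narrowband) = 0.03625 + 0.00345 + 0.0176 + 0.0026 + 0.027 = 0.0869 → 0.087.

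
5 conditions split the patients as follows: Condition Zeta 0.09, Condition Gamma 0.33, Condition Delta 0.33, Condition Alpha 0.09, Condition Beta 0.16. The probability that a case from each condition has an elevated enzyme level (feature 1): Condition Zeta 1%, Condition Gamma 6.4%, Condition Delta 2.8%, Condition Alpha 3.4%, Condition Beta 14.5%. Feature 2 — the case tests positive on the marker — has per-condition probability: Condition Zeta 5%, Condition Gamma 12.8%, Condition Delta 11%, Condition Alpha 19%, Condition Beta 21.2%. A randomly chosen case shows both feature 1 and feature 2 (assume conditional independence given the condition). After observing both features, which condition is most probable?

Prior × likelihood for each hypothesis:
  Condition Zeta: 0.09 × 0.01 × 0.05 = 0.000045
  Condition Gamma: 0.33 × 0.064 × 0.128 = 0.00270336
  Condition Delta: 0.33 × 0.028 × 0.11 = 0.0010164
  Condition Alpha: 0.09 × 0.034 × 0.19 = 0.0005814
  Condition Beta: 0.16 × 0.145 × 0.212 = 0.0049184
Normalizing constant = 0.00926456.
Largest term belongs to Condition Beta, so Condition Beta is most probable.

Condition Beta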